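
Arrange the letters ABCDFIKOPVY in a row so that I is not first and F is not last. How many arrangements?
By inclusion-exclusion: 11! - 2×(11-1)! + (11-2)! = 39916800 - 7257600 + 362880 = 33022080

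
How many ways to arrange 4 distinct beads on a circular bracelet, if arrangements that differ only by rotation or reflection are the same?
(4-1)!/2 = 6/2 = 3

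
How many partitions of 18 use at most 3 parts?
By conjugation, equals partitions of 18 into parts ≤ 3. Let r_j(i) = number of partitions of i into parts ≤ j, for i = 0..18. r_1(i) = 1 for all i; r_j(i) = r_{j-1}(i) + r_j(i-j). Rows j = 2..3: ≤2: 1 1 2 2 3 3 4 4 5 5 6 6 7 7 8 8 9 9 10; ≤3: 1 1 2 3 4 5 7 8 10 12 14 16 19 21 24 27 30 33 37. r_3(18) = 37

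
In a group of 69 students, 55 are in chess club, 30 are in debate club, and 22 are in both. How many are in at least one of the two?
|A∪B| = |A| + |B| - |A∩B| = 55 + 30 - 22 = 63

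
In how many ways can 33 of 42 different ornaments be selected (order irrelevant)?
C(42,33) = 42!/(33!×9!) = 445891810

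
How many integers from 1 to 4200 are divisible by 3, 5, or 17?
⌊4200/3⌋+⌊4200/5⌋+⌊4200/17⌋ - ⌊4200/15⌋-⌊4200/51⌋-⌊4200/85⌋ + ⌊4200/255⌋ = 1400+840+247 - 280-82-49 + 16 = 2092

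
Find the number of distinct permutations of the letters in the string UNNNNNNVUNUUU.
13! / (1! × 5! × 7!) = 10296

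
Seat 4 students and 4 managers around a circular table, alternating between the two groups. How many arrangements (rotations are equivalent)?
Fix one of the students: (4-1)! ways for the remaining students, × 4! ways for the managers = 6 × 24 = 144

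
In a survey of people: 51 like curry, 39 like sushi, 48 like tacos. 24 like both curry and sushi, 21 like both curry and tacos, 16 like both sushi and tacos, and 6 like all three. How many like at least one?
|A∪B∪C| = 51+39+48-24-21-16+6 = 83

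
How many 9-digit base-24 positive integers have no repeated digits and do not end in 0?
Last digit: 23 nonzero choices. First digit: 22 (nonzero, ≠last). Middle 7: P(22,7) = 859541760. Total = 434928130560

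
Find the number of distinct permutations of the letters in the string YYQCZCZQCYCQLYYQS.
17! / (1! × 4! × 5! × 1! × 4! × 2!) = 2572970400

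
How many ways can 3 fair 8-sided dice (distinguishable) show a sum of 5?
Coefficient of x^5 in (x + x² + ... + x^8)^3. By inclusion-exclusion on dice exceeding 8: Σ_j (-1)^j C(3,j)·C(5-1-8j, 2) = C(3,0)·C(4,2) = 1·6 = 6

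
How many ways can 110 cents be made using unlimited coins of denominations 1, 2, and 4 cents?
Coefficient of x^110 in 1/(1-x^1) · 1/(1-x^2) · 1/(1-x^4). Case on j = number of 4-cent coins (j = 0..27); remainder r = 110 - 4j is made from {1,2} in ⌊r/2⌋+1 ways. r = 110, 106, 102, 98, 94, 90, 86, 82, 78, 74, 70, 66, 62, 58, 54, 50, 46, 42, 38, 34, 30, 26, 22, 18, 14, 10, 6, 2 → 56 + 54 + 52 + 50 + 48 + 46 + 44 + 42 + 40 + 38 + 36 + 34 + 32 + 30 + 28 + 26 + 24 + 22 + 20 + 18 + 16 + 14 + 12 + 10 + 8 + 6 + 4 + 2 = 812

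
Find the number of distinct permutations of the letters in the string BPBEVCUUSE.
10! / (1! × 2! × 1! × 2! × 1! × 1! × 2!) = 453600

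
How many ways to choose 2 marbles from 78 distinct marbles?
C(78,2) = 78!/(2!×76!) = 3003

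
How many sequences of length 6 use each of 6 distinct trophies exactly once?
6! = 720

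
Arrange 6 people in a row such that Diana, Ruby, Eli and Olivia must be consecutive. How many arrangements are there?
Treat the 4 as one block: (6-4+1)! × 4! = 6 × 24 = 144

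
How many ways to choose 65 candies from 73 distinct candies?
C(73,65) = 73!/(65!×8!) = 13442126049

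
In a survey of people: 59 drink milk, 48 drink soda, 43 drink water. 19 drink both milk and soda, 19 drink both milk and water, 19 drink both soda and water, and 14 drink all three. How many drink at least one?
|A∪B∪C| = 59+48+43-19-19-19+14 = 107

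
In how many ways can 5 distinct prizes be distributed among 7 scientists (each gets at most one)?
P(7,5) = 7!/(7-5)! = 2520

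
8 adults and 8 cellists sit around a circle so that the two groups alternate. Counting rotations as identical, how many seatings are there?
Fix one of the adults: (8-1)! ways for the remaining adults, × 8! ways for the cellists = 5040 × 40320 = 203212800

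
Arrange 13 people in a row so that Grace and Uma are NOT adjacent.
Total - adjacent = 13! - (13-1)!×2 = 6227020800 - 958003200 = 5269017600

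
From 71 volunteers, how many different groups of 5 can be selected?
C(71,5) = 71!/(5!×66!) = 13019909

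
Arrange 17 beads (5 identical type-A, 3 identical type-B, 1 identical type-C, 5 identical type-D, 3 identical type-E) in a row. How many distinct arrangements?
17! / (5! × 3! × 1! × 5! × 3!) = 686125440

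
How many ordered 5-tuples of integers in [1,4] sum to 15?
Coefficient of x^15 in (x + x² + ... + x^4)^5. By inclusion-exclusion on dice exceeding 4: Σ_j (-1)^j C(5,j)·C(15-1-4j, 4) = C(5,0)·C(14,4) - C(5,1)·C(10,4) + C(5,2)·C(6,4) = 1·1001 - 5·210 + 10·15 = 101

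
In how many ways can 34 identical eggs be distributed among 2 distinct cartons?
C(34+2-1, 2-1) = C(35, 1) = 35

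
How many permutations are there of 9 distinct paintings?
9! = 362880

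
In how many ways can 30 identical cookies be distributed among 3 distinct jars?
C(30+3-1, 3-1) = C(32, 2) = 496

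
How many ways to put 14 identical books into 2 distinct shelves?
C(14+2-1, 2-1) = C(15, 1) = 15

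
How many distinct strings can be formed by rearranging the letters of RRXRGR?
6! / (1! × 1! × 4!) = 30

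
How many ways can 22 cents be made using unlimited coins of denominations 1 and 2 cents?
Coefficient of x^22 in 1/(1-x^1) · 1/(1-x^2). Use j coins of 2 for j = 0..⌊22/2⌋ = 11, the rest in 1s: 11 + 1 = 12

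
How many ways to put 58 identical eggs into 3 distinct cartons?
C(58+3-1, 3-1) = C(60, 2) = 1770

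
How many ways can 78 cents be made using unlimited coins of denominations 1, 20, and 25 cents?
Coefficient of x^78 in 1/(1-x^1) · 1/(1-x^20) · 1/(1-x^25). Case on j = number of 25-cent coins (j = 0..3); remainder r = 78 - 25j is made from {1,20} in ⌊r/20⌋+1 ways. r = 78, 53, 28, 3 → 4 + 3 + 2 + 1 = 10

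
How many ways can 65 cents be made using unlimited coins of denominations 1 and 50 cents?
Coefficient of x^65 in 1/(1-x^1) · 1/(1-x^50). Use j coins of 50 for j = 0..⌊65/50⌋ = 1, the rest in 1s: 1 + 1 = 2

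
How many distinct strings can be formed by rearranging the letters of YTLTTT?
6! / (1! × 1! × 4!) = 30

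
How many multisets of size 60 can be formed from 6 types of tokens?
C(60+6-1, 6-1) = C(65, 5) = 8259888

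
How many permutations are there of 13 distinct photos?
13! = 6227020800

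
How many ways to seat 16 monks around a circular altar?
Circular: fix one position, arrange the rest. (16-1)! = 1307674368000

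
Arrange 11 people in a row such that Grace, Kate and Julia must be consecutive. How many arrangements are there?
Treat the 3 as one block: (11-3+1)! × 3! = 362880 × 6 = 2177280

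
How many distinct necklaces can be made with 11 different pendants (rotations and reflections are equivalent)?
(11-1)!/2 = 3628800/2 = 1814400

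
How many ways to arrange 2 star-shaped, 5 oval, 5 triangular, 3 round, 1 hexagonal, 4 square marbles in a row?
20! / (2! × 5! × 5! × 3! × 1! × 4!) = 586637251200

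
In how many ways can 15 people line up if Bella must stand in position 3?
Fix one position: (15-1)! = 87178291200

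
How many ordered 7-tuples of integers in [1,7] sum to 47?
Coefficient of x^47 in (x + x² + ... + x^7)^7. By inclusion-exclusion on dice exceeding 7: Σ_j (-1)^j C(7,j)·C(47-1-7j, 6) = C(7,0)·C(46,6) - C(7,1)·C(39,6) + C(7,2)·C(32,6) - C(7,3)·C(25,6) + C(7,4)·C(18,6) - C(7,5)·C(11,6) = 1·9366819 - 7·3262623 + 21·906192 - 35·177100 + 35·18564 - 21·462 = 28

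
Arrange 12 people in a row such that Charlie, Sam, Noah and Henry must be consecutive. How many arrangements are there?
Treat the 4 as one block: (12-4+1)! × 4! = 362880 × 24 = 8709120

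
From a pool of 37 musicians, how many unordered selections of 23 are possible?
C(37,23) = 37!/(23!×14!) = 6107086800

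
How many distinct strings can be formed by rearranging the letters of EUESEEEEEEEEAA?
14! / (1! × 2! × 1! × 10!) = 12012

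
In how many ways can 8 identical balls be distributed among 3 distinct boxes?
C(8+3-1, 3-1) = C(10, 2) = 45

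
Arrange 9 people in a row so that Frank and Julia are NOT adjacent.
Total - adjacent = 9! - (9-1)!×2 = 362880 - 80640 = 282240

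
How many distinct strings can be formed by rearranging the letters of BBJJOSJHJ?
9! / (1! × 2! × 1! × 1! × 4!) = 7560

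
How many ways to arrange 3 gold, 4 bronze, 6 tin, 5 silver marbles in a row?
18! / (3! × 4! × 6! × 5!) = 514594080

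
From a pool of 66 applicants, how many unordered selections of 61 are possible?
C(66,61) = 66!/(61!×5!) = 8936928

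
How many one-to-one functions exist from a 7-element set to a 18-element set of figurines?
P(18,7) = 18!/(18-7)! = 160392960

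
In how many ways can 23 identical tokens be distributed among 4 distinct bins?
C(23+4-1, 4-1) = C(26, 3) = 2600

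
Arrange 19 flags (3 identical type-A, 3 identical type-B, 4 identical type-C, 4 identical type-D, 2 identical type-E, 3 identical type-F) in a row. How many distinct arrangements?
19! / (3! × 3! × 4! × 4! × 2! × 3!) = 488864376000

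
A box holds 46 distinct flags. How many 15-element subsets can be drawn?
C(46,15) = 46!/(15!×31!) = 511738760544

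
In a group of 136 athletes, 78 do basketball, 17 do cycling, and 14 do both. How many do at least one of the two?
|A∪B| = |A| + |B| - |A∩B| = 78 + 17 - 14 = 81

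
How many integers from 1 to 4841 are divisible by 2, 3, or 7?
⌊4841/2⌋+⌊4841/3⌋+⌊4841/7⌋ - ⌊4841/6⌋-⌊4841/14⌋-⌊4841/21⌋ + ⌊4841/42⌋ = 2420+1613+691 - 806-345-230 + 115 = 3458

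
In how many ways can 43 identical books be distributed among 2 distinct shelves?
C(43+2-1, 2-1) = C(44, 1) = 44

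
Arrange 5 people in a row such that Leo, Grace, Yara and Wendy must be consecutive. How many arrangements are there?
Treat the 4 as one block: (5-4+1)! × 4! = 2 × 24 = 48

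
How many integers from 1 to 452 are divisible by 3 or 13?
⌊452/3⌋ + ⌊452/13⌋ - ⌊452/39⌋ = 150 + 34 - 11 = 173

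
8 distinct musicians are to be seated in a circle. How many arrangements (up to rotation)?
Circular: fix one position, arrange the rest. (8-1)! = 5040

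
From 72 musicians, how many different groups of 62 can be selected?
C(72,62) = 72!/(62!×10!) = 536211932256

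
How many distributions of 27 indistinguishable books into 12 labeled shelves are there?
C(27+12-1, 12-1) = C(38, 11) = 1203322288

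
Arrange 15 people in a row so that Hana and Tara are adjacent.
Treat as block: (15-1)! × 2! = 87178291200 × 2 = 174356582400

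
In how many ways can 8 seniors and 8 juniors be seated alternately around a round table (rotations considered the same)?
Fix one of the seniors: (8-1)! ways for the remaining seniors, × 8! ways for the juniors = 5040 × 40320 = 203212800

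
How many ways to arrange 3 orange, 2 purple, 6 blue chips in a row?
11! / (3! × 2! × 6!) = 4620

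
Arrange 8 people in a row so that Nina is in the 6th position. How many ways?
Fix one position: (8-1)! = 5040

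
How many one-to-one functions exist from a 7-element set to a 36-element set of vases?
P(36,7) = 36!/(36-7)! = 42072307200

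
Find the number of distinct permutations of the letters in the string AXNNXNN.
7! / (2! × 4! × 1!) = 105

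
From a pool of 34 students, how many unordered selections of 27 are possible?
C(34,27) = 34!/(27!×7!) = 5379616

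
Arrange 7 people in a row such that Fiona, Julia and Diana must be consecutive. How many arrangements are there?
Treat the 3 as one block: (7-3+1)! × 3! = 120 × 6 = 720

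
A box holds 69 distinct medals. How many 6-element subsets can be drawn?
C(69,6) = 69!/(6!×63!) = 119877472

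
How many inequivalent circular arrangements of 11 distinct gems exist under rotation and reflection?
(11-1)!/2 = 3628800/2 = 1814400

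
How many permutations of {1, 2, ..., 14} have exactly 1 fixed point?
Choose the 1 fixed point C(14,1) = 14, derange the rest: !13 = Σ_{j=0}^{13} (-1)^j·13!/j! = 6227020800 - 6227020800 + 3113510400 - 1037836800 + 259459200 - 51891840 + 8648640 - 1235520 + 154440 - 17160 + 1716 - 156 + 13 - 1 = 2290792932. Product = 14 × 2290792932 = 32071101048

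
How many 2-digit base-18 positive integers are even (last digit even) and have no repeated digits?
Last∈{0,2,4,6,8,10,12,14,16}. Last=0: 17. Last nonzero: 8×16×P(16,0) = 128. Total = 145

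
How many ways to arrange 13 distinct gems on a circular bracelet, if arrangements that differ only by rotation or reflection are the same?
(13-1)!/2 = 479001600/2 = 239500800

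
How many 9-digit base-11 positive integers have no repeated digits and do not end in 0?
Last digit: 10 nonzero choices. First digit: 9 (nonzero, ≠last). Middle 7: P(9,7) = 181440. Total = 16329600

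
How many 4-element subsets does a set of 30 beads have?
C(30,4) = 30!/(4!×26!) = 27405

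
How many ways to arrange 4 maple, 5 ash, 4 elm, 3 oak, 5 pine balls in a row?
21! / (4! × 5! × 4! × 3! × 5!) = 1026615189600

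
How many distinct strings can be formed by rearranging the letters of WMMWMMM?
7! / (5! × 2!) = 21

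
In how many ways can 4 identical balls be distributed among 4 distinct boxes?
C(4+4-1, 4-1) = C(7, 3) = 35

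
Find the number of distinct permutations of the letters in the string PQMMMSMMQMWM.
12! / (1! × 1! × 7! × 1! × 2!) = 47520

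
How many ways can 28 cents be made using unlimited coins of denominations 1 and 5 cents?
Coefficient of x^28 in 1/(1-x^1) · 1/(1-x^5). Use j coins of 5 for j = 0..⌊28/5⌋ = 5, the rest in 1s: 5 + 1 = 6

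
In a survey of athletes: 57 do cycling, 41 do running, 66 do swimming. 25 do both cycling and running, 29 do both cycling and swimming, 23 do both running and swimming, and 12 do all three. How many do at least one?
|A∪B∪C| = 57+41+66-25-29-23+12 = 99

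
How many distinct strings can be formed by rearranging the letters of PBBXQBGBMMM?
11! / (1! × 1! × 1! × 1! × 3! × 4!) = 277200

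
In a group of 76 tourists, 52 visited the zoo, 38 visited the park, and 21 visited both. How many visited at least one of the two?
|A∪B| = |A| + |B| - |A∩B| = 52 + 38 - 21 = 69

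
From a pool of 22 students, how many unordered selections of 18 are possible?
C(22,18) = 22!/(18!×4!) = 7315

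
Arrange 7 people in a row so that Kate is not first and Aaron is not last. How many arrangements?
By inclusion-exclusion: 7! - 2×(7-1)! + (7-2)! = 5040 - 1440 + 120 = 3720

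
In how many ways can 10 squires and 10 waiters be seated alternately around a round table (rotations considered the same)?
Fix one of the squires: (10-1)! ways for the remaining squires, × 10! ways for the waiters = 362880 × 3628800 = 1316818944000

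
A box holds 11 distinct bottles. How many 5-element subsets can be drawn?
C(11,5) = 11!/(5!×6!) = 462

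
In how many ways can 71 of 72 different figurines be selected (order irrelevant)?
C(72,71) = 72!/(71!×1!) = 72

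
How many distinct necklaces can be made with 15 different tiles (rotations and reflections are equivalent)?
(15-1)!/2 = 87178291200/2 = 43589145600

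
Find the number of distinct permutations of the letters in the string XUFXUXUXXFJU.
12! / (4! × 2! × 1! × 5!) = 83160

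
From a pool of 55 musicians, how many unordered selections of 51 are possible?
C(55,51) = 55!/(51!×4!) = 341055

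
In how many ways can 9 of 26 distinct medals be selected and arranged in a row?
P(26,9) = 26!/(26-9)! = 1133836704000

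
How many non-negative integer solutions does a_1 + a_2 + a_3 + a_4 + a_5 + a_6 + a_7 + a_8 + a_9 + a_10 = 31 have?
C(31+10-1, 10-1) = C(40, 9) = 273438880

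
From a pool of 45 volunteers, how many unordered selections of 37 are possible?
C(45,37) = 45!/(37!×8!) = 215553195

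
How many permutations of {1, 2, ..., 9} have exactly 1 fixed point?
Choose the 1 fixed point C(9,1) = 9, derange the rest: !8 = Σ_{j=0}^{8} (-1)^j·8!/j! = 40320 - 40320 + 20160 - 6720 + 1680 - 336 + 56 - 8 + 1 = 14833. Product = 9 × 14833 = 133497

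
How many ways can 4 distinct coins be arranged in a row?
4! = 24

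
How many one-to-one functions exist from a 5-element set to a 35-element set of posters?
P(35,5) = 35!/(35-5)! = 38955840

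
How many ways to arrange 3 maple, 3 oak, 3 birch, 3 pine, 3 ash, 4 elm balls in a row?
19! / (3! × 3! × 3! × 3! × 3! × 4!) = 651819168000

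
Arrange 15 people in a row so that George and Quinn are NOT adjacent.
Total - adjacent = 15! - (15-1)!×2 = 1307674368000 - 174356582400 = 1133317785600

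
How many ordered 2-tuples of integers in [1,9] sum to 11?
Coefficient of x^11 in (x + x² + ... + x^9)^2. By inclusion-exclusion on dice exceeding 9: Σ_j (-1)^j C(2,j)·C(11-1-9j, 1) = C(2,0)·C(10,1) - C(2,1)·C(1,1) = 1·10 - 2·1 = 8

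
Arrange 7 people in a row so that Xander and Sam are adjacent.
Treat as block: (7-1)! × 2! = 720 × 2 = 1440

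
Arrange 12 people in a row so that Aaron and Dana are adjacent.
Treat as block: (12-1)! × 2! = 39916800 × 2 = 79833600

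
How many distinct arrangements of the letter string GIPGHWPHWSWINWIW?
16! / (3! × 5! × 2! × 2! × 1! × 1! × 2!) = 3632428800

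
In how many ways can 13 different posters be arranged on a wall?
13! = 6227020800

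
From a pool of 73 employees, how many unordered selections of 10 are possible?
C(73,10) = 73!/(10!×63!) = 621324937376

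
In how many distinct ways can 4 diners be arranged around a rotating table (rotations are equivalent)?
Circular: fix one position, arrange the rest. (4-1)! = 6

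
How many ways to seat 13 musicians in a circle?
Circular: fix one position, arrange the rest. (13-1)! = 479001600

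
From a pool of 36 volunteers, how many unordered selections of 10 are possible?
C(36,10) = 36!/(10!×26!) = 254186856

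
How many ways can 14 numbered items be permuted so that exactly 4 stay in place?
Choose the 4 fixed points C(14,4) = 1001, derange the rest: !10 = Σ_{j=0}^{10} (-1)^j·10!/j! = 3628800 - 3628800 + 1814400 - 604800 + 151200 - 30240 + 5040 - 720 + 90 - 10 + 1 = 1334961. Product = 1001 × 1334961 = 1336295961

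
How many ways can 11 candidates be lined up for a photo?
11! = 39916800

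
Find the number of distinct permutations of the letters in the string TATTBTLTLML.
11! / (1! × 5! × 1! × 1! × 3!) = 55440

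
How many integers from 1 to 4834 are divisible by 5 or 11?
⌊4834/5⌋ + ⌊4834/11⌋ - ⌊4834/55⌋ = 966 + 439 - 87 = 1318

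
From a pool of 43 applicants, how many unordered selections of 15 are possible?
C(43,15) = 43!/(15!×28!) = 151532656696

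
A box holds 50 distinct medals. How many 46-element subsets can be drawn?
C(50,46) = 50!/(46!×4!) = 230300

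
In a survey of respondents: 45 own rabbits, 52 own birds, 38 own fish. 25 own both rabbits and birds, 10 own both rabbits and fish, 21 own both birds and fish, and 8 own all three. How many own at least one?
|A∪B∪C| = 45+52+38-25-10-21+8 = 87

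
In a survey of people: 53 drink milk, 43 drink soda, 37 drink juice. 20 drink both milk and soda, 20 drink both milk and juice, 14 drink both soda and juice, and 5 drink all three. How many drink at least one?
|A∪B∪C| = 53+43+37-20-20-14+5 = 84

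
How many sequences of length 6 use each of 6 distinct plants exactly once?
6! = 720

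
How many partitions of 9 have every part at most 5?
Let r_j(i) = number of partitions of i into parts ≤ j, for i = 0..9. r_1(i) = 1 for all i; r_j(i) = r_{j-1}(i) + r_j(i-j). Rows j = 2..5: ≤2: 1 1 2 2 3 3 4 4 5 5; ≤3: 1 1 2 3 4 5 7 8 10 12; ≤4: 1 1 2 3 5 6 9 11 15 18; ≤5: 1 1 2 3 5 7 10 13 18 23. r_5(9) = 23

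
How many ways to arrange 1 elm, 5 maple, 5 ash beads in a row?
11! / (1! × 5! × 5!) = 2772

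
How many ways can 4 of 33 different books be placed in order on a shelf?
P(33,4) = 33!/(33-4)! = 982080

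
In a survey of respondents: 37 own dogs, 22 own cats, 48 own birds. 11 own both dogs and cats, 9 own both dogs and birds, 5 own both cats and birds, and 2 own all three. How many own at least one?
|A∪B∪C| = 37+22+48-11-9-5+2 = 84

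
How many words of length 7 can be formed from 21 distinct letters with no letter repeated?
P(21,7) = 21!/(21-7)! = 586051200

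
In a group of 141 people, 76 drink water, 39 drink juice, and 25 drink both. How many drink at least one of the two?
|A∪B| = |A| + |B| - |A∩B| = 76 + 39 - 25 = 90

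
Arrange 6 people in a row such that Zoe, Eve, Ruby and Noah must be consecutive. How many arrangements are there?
Treat the 4 as one block: (6-4+1)! × 4! = 6 × 24 = 144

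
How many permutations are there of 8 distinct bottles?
8! = 40320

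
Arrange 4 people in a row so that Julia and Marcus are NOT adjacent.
Total - adjacent = 4! - (4-1)!×2 = 24 - 12 = 12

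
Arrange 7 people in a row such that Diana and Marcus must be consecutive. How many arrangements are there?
Treat the 2 as one block: (7-2+1)! × 2! = 720 × 2 = 1440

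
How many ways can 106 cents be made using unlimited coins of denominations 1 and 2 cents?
Coefficient of x^106 in 1/(1-x^1) · 1/(1-x^2). Use j coins of 2 for j = 0..⌊106/2⌋ = 53, the rest in 1s: 53 + 1 = 54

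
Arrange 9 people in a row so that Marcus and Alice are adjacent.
Treat as block: (9-1)! × 2! = 40320 × 2 = 80640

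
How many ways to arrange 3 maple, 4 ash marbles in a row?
7! / (3! × 4!) = 35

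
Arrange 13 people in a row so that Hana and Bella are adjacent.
Treat as block: (13-1)! × 2! = 479001600 × 2 = 958003200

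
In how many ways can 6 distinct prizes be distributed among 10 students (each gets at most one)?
P(10,6) = 10!/(10-6)! = 151200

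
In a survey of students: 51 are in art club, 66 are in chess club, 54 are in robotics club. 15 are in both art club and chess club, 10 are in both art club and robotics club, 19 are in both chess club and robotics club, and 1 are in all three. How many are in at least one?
|A∪B∪C| = 51+66+54-15-10-19+1 = 128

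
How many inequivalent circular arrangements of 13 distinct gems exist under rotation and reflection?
(13-1)!/2 = 479001600/2 = 239500800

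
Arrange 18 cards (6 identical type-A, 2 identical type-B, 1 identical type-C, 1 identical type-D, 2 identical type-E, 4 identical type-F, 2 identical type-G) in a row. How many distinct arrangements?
18! / (6! × 2! × 1! × 1! × 2! × 4! × 2!) = 46313467200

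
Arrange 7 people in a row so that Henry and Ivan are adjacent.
Treat as block: (7-1)! × 2! = 720 × 2 = 1440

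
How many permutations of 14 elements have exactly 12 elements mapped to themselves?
Choose the 12 fixed points C(14,12) = 91, derange the rest: !2 = Σ_{j=0}^{2} (-1)^j·2!/j! = 2 - 2 + 1 = 1. Product = 91 × 1 = 91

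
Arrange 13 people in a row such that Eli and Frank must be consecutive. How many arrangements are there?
Treat the 2 as one block: (13-2+1)! × 2! = 479001600 × 2 = 958003200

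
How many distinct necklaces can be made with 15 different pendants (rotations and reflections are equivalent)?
(15-1)!/2 = 87178291200/2 = 43589145600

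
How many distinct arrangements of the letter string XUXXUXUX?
8! / (5! × 3!) = 56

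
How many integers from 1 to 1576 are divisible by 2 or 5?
⌊1576/2⌋ + ⌊1576/5⌋ - ⌊1576/10⌋ = 788 + 315 - 157 = 946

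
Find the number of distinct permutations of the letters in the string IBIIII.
6! / (5! × 1!) = 6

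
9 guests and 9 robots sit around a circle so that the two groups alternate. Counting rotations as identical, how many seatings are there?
Fix one of the guests: (9-1)! ways for the remaining guests, × 9! ways for the robots = 40320 × 362880 = 14631321600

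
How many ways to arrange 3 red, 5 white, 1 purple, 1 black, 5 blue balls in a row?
15! / (3! × 5! × 1! × 1! × 5!) = 15135120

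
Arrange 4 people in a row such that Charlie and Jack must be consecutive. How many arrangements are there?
Treat the 2 as one block: (4-2+1)! × 2! = 6 × 2 = 12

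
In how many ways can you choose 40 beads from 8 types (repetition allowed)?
C(40+8-1, 8-1) = C(47, 7) = 62891499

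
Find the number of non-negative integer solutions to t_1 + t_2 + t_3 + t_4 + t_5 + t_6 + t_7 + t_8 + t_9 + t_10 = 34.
C(34+10-1, 10-1) = C(43, 9) = 563921995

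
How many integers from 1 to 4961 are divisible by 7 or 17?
⌊4961/7⌋ + ⌊4961/17⌋ - ⌊4961/119⌋ = 708 + 291 - 41 = 958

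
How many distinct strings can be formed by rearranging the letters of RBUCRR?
6! / (1! × 1! × 3! × 1!) = 120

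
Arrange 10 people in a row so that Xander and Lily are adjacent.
Treat as block: (10-1)! × 2! = 362880 × 2 = 725760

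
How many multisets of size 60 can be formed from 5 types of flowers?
C(60+5-1, 5-1) = C(64, 4) = 635376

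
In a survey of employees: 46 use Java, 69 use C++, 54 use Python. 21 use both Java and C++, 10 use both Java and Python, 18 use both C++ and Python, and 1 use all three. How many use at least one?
|A∪B∪C| = 46+69+54-21-10-18+1 = 121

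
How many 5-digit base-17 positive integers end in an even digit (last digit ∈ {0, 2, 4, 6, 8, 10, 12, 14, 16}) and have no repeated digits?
Last∈{0,2,4,6,8,10,12,14,16}. Last=0: 43680. Last nonzero: 8×15×P(15,3) = 327600. Total = 371280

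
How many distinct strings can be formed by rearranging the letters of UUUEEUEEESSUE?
13! / (2! × 5! × 6!) = 36036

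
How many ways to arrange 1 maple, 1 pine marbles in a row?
2! / (1! × 1!) = 2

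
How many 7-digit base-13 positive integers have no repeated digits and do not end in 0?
Last digit: 12 nonzero choices. First digit: 11 (nonzero, ≠last). Middle 5: P(11,5) = 55440. Total = 7318080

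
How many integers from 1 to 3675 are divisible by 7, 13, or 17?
⌊3675/7⌋+⌊3675/13⌋+⌊3675/17⌋ - ⌊3675/91⌋-⌊3675/119⌋-⌊3675/221⌋ + ⌊3675/1547⌋ = 525+282+216 - 40-30-16 + 2 = 939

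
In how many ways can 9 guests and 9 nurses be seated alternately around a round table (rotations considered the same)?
Fix one of the guests: (9-1)! ways for the remaining guests, × 9! ways for the nurses = 40320 × 362880 = 14631321600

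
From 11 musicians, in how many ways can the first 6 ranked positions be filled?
P(11,6) = 11!/(11-6)! = 332640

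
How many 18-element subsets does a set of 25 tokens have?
C(25,18) = 25!/(18!×7!) = 480700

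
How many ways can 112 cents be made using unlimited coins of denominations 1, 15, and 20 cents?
Coefficient of x^112 in 1/(1-x^1) · 1/(1-x^15) · 1/(1-x^20). Case on j = number of 20-cent coins (j = 0..5); remainder r = 112 - 20j is made from {1,15} in ⌊r/15⌋+1 ways. r = 112, 92, 72, 52, 32, 12 → 8 + 7 + 5 + 4 + 3 + 1 = 28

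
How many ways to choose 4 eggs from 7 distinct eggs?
C(7,4) = 7!/(4!×3!) = 35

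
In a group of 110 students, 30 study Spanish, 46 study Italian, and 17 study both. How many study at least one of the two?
|A∪B| = |A| + |B| - |A∩B| = 30 + 46 - 17 = 59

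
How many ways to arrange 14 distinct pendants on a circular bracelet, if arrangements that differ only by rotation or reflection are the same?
(14-1)!/2 = 6227020800/2 = 3113510400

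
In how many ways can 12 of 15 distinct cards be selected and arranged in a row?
P(15,12) = 15!/(15-12)! = 217945728000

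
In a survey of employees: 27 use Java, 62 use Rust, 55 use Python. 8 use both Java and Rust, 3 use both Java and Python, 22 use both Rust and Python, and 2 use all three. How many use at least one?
|A∪B∪C| = 27+62+55-8-3-22+2 = 113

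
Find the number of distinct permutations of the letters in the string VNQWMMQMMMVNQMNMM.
17! / (1! × 8! × 3! × 2! × 3!) = 122522400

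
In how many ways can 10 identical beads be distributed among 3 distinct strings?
C(10+3-1, 3-1) = C(12, 2) = 66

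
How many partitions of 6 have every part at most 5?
Let r_j(i) = number of partitions of i into parts ≤ j, for i = 0..6. r_1(i) = 1 for all i; r_j(i) = r_{j-1}(i) + r_j(i-j). Rows j = 2..5: ≤2: 1 1 2 2 3 3 4; ≤3: 1 1 2 3 4 5 7; ≤4: 1 1 2 3 5 6 9; ≤5: 1 1 2 3 5 7 10. r_5(6) = 10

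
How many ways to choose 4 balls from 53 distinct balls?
C(53,4) = 53!/(4!×49!) = 292825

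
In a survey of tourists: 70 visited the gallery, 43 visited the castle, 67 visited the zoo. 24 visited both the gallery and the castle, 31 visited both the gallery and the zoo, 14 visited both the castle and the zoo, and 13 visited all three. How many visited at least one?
|A∪B∪C| = 70+43+67-24-31-14+13 = 124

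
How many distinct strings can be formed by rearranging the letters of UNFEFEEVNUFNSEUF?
16! / (3! × 4! × 1! × 1! × 3! × 4!) = 1009008000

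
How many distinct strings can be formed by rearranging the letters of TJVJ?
4! / (1! × 1! × 2!) = 12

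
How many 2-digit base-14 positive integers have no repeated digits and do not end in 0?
Last digit: 13 nonzero choices. First digit: 12 (nonzero, ≠last). Middle 0: P(12,0) = 1. Total = 156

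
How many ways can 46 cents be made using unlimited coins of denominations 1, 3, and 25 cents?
Coefficient of x^46 in 1/(1-x^1) · 1/(1-x^3) · 1/(1-x^25). Case on j = number of 25-cent coins (j = 0..1); remainder r = 46 - 25j is made from {1,3} in ⌊r/3⌋+1 ways. r = 46, 21 → 16 + 8 = 24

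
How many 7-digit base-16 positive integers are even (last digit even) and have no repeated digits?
Last∈{0,2,4,6,8,10,12,14}. Last=0: 3603600. Last nonzero: 7×14×P(14,5) = 23543520. Total = 27147120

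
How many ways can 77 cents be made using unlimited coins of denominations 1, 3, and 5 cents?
Coefficient of x^77 in 1/(1-x^1) · 1/(1-x^3) · 1/(1-x^5). Case on j = number of 5-cent coins (j = 0..15); remainder r = 77 - 5j is made from {1,3} in ⌊r/3⌋+1 ways. r = 77, 72, 67, 62, 57, 52, 47, 42, 37, 32, 27, 22, 17, 12, 7, 2 → 26 + 25 + 23 + 21 + 20 + 18 + 16 + 15 + 13 + 11 + 10 + 8 + 6 + 5 + 3 + 1 = 221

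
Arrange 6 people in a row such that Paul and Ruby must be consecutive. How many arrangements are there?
Treat the 2 as one block: (6-2+1)! × 2! = 120 × 2 = 240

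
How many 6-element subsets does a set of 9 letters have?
C(9,6) = 9!/(6!×3!) = 84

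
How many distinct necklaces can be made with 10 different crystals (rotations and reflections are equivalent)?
(10-1)!/2 = 362880/2 = 181440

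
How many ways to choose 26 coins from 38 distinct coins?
C(38,26) = 38!/(26!×12!) = 2707475148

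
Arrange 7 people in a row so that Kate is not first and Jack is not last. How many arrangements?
By inclusion-exclusion: 7! - 2×(7-1)! + (7-2)! = 5040 - 1440 + 120 = 3720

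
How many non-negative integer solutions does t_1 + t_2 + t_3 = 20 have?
C(20+3-1, 3-1) = C(22, 2) = 231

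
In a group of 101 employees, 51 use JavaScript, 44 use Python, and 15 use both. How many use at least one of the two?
|A∪B| = |A| + |B| - |A∩B| = 51 + 44 - 15 = 80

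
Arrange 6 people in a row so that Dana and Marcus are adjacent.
Treat as block: (6-1)! × 2! = 120 × 2 = 240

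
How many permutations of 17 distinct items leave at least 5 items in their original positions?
Exactly j fixed points: C(17,j)·!(17-j); sum over j ≥ 5 (derangement numbers via !m = (m-1)·(!(m-1) + !(m-2)): !0..!12 = 1, 0, 1, 2, 9, 44, 265, 1854, 14833, 133496, 1334961, 14684570, 176214841). Σ_{j=5}^{17} C(17,j)·!(17-j) = C(17,5)·!12 + C(17,6)·!11 + C(17,7)·!10 + C(17,8)·!9 + C(17,9)·!8 + C(17,10)·!7 + C(17,11)·!6 + C(17,12)·!5 + C(17,13)·!4 + C(17,14)·!3 + C(17,15)·!2 + C(17,16)·!1 + C(17,17)·!0 = 6188·176214841 + 12376·14684570 + 19448·1334961 + 24310·133496 + 24310·14833 + 19448·1854 + 12376·265 + 6188·44 + 2380·9 + 680·2 + 136·1 + 17·0 + 1·1 = 1301761505367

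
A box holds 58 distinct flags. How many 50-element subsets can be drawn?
C(58,50) = 58!/(50!×8!) = 1916797311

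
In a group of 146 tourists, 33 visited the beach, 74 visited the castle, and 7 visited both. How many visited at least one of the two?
|A∪B| = |A| + |B| - |A∩B| = 33 + 74 - 7 = 100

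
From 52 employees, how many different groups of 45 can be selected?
C(52,45) = 52!/(45!×7!) = 133784560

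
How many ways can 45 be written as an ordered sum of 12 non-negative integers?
C(45+12-1, 12-1) = C(56, 11) = 148902215280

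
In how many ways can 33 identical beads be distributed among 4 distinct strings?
C(33+4-1, 4-1) = C(36, 3) = 7140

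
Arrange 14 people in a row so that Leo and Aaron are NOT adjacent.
Total - adjacent = 14! - (14-1)!×2 = 87178291200 - 12454041600 = 74724249600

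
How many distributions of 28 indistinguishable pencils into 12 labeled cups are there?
C(28+12-1, 12-1) = C(39, 11) = 1676056044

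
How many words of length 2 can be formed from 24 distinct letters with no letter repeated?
P(24,2) = 24!/(24-2)! = 552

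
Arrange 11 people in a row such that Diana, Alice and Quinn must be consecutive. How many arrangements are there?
Treat the 3 as one block: (11-3+1)! × 3! = 362880 × 6 = 2177280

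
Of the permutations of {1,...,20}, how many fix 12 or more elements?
Exactly j fixed points: C(20,j)·!(20-j); sum over j ≥ 12 (derangement numbers via !m = (m-1)·(!(m-1) + !(m-2)): !0..!8 = 1, 0, 1, 2, 9, 44, 265, 1854, 14833). Σ_{j=12}^{20} C(20,j)·!(20-j) = C(20,12)·!8 + C(20,13)·!7 + C(20,14)·!6 + C(20,15)·!5 + C(20,16)·!4 + C(20,17)·!3 + C(20,18)·!2 + C(20,19)·!1 + C(20,20)·!0 = 125970·14833 + 77520·1854 + 38760·265 + 15504·44 + 4845·9 + 1140·2 + 190·1 + 20·0 + 1·1 = 2023234742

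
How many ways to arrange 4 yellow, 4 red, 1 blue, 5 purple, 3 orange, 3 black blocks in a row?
20! / (4! × 4! × 1! × 5! × 3! × 3!) = 977728752000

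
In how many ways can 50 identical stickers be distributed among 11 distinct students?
C(50+11-1, 11-1) = C(60, 10) = 75394027566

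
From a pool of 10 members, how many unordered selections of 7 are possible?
C(10,7) = 10!/(7!×3!) = 120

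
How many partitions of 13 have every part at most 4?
Let r_j(i) = number of partitions of i into parts ≤ j, for i = 0..13. r_1(i) = 1 for all i; r_j(i) = r_{j-1}(i) + r_j(i-j). Rows j = 2..4: ≤2: 1 1 2 2 3 3 4 4 5 5 6 6 7 7; ≤3: 1 1 2 3 4 5 7 8 10 12 14 16 19 21; ≤4: 1 1 2 3 5 6 9 11 15 18 23 27 34 39. r_4(13) = 39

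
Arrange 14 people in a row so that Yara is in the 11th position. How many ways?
Fix one position: (14-1)! = 6227020800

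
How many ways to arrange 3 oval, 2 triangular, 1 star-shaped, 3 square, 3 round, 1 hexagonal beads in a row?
13! / (3! × 2! × 1! × 3! × 3! × 1!) = 14414400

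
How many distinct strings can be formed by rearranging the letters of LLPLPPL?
7! / (4! × 3!) = 35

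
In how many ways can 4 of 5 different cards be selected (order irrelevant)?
C(5,4) = 5!/(4!×1!) = 5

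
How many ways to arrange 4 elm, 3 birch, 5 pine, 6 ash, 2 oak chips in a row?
20! / (4! × 3! × 5! × 6! × 2!) = 97772875200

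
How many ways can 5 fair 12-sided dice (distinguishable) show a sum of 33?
Coefficient of x^33 in (x + x² + ... + x^12)^5. By inclusion-exclusion on dice exceeding 12: Σ_j (-1)^j C(5,j)·C(33-1-12j, 4) = C(5,0)·C(32,4) - C(5,1)·C(20,4) + C(5,2)·C(8,4) = 1·35960 - 5·4845 + 10·70 = 12435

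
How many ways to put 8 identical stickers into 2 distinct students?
C(8+2-1, 2-1) = C(9, 1) = 9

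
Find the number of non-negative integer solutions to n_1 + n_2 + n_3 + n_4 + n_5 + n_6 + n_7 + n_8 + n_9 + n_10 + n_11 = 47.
C(47+11-1, 11-1) = C(57, 10) = 43183019880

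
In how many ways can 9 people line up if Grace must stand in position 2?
Fix one position: (9-1)! = 40320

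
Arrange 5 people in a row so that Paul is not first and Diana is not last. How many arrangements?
By inclusion-exclusion: 5! - 2×(5-1)! + (5-2)! = 120 - 48 + 6 = 78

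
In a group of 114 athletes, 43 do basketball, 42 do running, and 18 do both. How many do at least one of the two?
|A∪B| = |A| + |B| - |A∩B| = 43 + 42 - 18 = 67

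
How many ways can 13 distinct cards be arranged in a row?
13! = 6227020800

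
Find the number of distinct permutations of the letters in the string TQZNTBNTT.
9! / (2! × 1! × 4! × 1! × 1!) = 7560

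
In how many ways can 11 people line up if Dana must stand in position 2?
Fix one position: (11-1)! = 3628800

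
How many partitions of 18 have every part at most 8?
Let r_j(i) = number of partitions of i into parts ≤ j, for i = 0..18. r_1(i) = 1 for all i; r_j(i) = r_{j-1}(i) + r_j(i-j). Rows j = 2..8: ≤2: 1 1 2 2 3 3 4 4 5 5 6 6 7 7 8 8 9 9 10; ≤3: 1 1 2 3 4 5 7 8 10 12 14 16 19 21 24 27 30 33 37; ≤4: 1 1 2 3 5 6 9 11 15 18 23 27 34 39 47 54 64 72 84; ≤5: 1 1 2 3 5 7 10 13 18 23 30 37 47 57 70 84 101 119 141; ≤6: 1 1 2 3 5 7 11 14 20 26 35 44 58 71 90 110 136 163 199; ≤7: 1 1 2 3 5 7 11 15 21 28 38 49 65 82 105 131 164 201 248; ≤8: 1 1 2 3 5 7 11 15 22 29 40 52 70 89 116 146 186 230 288. r_8(18) = 288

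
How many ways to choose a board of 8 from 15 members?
C(15,8) = 15!/(8!×7!) = 6435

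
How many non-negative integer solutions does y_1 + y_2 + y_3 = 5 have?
C(5+3-1, 3-1) = C(7, 2) = 21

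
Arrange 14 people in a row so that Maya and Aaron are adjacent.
Treat as block: (14-1)! × 2! = 6227020800 × 2 = 12454041600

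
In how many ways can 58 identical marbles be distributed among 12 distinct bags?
C(58+12-1, 12-1) = C(69, 11) = 1823810410032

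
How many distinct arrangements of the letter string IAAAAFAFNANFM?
13! / (1! × 2! × 1! × 3! × 6!) = 720720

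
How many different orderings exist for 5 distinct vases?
5! = 120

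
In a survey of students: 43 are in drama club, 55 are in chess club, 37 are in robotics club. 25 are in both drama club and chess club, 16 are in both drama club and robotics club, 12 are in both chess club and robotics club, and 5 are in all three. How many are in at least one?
|A∪B∪C| = 43+55+37-25-16-12+5 = 87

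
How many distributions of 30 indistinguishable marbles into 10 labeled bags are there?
C(30+10-1, 10-1) = C(39, 9) = 211915132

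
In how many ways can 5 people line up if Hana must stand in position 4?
Fix one position: (5-1)! = 24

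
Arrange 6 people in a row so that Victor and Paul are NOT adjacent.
Total - adjacent = 6! - (6-1)!×2 = 720 - 240 = 480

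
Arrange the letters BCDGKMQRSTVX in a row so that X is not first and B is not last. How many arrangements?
By inclusion-exclusion: 12! - 2×(12-1)! + (12-2)! = 479001600 - 79833600 + 3628800 = 402796800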